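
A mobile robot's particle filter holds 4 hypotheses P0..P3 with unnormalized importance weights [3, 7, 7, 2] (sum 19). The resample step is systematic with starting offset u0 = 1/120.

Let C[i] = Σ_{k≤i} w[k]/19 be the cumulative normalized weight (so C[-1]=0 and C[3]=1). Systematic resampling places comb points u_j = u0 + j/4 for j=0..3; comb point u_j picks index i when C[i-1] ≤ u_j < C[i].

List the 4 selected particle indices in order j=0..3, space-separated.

C = [3/19, 10/19, 17/19, 1]
j=0: u_0=1/120 ∈ [0, 3/19) → index 0
j=1: u_1=31/120 ∈ [3/19, 10/19) → index 1
j=2: u_2=61/120 ∈ [3/19, 10/19) → index 1
j=3: u_3=91/120 ∈ [10/19, 17/19) → index 2

0 1 1 2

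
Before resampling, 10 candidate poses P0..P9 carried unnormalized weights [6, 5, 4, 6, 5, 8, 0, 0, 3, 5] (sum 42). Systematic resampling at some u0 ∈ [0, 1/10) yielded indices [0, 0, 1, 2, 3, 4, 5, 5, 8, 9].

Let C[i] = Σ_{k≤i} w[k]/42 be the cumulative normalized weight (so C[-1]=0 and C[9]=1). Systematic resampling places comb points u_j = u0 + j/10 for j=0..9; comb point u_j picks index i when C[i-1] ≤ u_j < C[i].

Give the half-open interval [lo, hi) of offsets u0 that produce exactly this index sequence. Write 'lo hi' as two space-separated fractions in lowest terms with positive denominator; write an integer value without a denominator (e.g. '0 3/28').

C = [1/7, 11/42, 5/14, 1/2, 13/21, 17/21, 17/21, 17/21, 37/42, 1]
j=0 picked index 0: u0 ∈ [0, 1/7)
j=1 picked index 0: u0 ∈ [-1/10, 3/70)
j=2 picked index 1: u0 ∈ [-2/35, 13/210)
j=3 picked index 2: u0 ∈ [-4/105, 2/35)
j=4 picked index 3: u0 ∈ [-3/70, 1/10)
j=5 picked index 4: u0 ∈ [0, 5/42)
j=6 picked index 5: u0 ∈ [2/105, 22/105)
j=7 picked index 5: u0 ∈ [-17/210, 23/210)
j=8 picked index 8: u0 ∈ [1/105, 17/210)
j=9 picked index 9: u0 ∈ [-2/105, 1/10)
intersection: [2/105, 3/70)

2/105 3/70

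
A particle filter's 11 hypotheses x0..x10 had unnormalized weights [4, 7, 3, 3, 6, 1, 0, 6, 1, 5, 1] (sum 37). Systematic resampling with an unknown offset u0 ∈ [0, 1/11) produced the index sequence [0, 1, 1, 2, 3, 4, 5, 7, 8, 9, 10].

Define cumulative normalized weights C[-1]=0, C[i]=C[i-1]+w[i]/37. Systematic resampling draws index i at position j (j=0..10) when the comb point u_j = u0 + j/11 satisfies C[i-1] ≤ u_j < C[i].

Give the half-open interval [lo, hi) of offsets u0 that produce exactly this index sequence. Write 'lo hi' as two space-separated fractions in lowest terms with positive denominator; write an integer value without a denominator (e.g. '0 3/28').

C = [4/37, 11/37, 14/37, 17/37, 23/37, 24/37, 24/37, 30/37, 31/37, 36/37, 1]
j=0 picked index 0: u0 ∈ [0, 4/37)
j=1 picked index 1: u0 ∈ [7/407, 84/407)
j=2 picked index 1: u0 ∈ [-30/407, 47/407)
j=3 picked index 2: u0 ∈ [10/407, 43/407)
j=4 picked index 3: u0 ∈ [6/407, 39/407)
j=5 picked index 4: u0 ∈ [2/407, 68/407)
j=6 picked index 5: u0 ∈ [31/407, 42/407)
j=7 picked index 7: u0 ∈ [5/407, 71/407)
j=8 picked index 8: u0 ∈ [34/407, 45/407)
j=9 picked index 9: u0 ∈ [8/407, 63/407)
j=10 picked index 10: u0 ∈ [26/407, 1/11)
intersection: [34/407, 1/11)

34/407 1/11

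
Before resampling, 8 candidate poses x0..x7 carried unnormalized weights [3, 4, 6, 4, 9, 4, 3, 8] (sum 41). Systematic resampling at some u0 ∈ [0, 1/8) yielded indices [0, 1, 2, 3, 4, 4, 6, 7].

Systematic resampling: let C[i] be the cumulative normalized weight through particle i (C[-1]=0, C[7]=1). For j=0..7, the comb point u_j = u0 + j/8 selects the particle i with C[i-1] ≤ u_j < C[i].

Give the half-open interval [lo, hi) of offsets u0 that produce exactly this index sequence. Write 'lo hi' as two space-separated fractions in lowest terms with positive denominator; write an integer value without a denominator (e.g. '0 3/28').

0 3/328

C = [3/41, 7/41, 13/41, 17/41, 26/41, 30/41, 33/41, 1]
j=0 picked index 0: u0 ∈ [0, 3/41)
j=1 picked index 1: u0 ∈ [-17/328, 15/328)
j=2 picked index 2: u0 ∈ [-13/164, 11/164)
j=3 picked index 3: u0 ∈ [-19/328, 13/328)
j=4 picked index 4: u0 ∈ [-7/82, 11/82)
j=5 picked index 4: u0 ∈ [-69/328, 3/328)
j=6 picked index 6: u0 ∈ [-3/164, 9/164)
j=7 picked index 7: u0 ∈ [-23/328, 1/8)
intersection: [0, 3/328)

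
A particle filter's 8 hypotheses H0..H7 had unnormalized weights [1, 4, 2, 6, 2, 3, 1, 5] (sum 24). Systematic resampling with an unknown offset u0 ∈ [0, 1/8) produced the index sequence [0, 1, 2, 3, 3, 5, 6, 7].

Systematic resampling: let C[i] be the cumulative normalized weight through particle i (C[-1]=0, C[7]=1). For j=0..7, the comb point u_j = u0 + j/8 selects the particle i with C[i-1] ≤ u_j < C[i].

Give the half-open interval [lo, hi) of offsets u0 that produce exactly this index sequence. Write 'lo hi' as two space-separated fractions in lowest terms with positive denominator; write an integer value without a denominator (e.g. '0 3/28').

0 1/24

C = [1/24, 5/24, 7/24, 13/24, 5/8, 3/4, 19/24, 1]
j=0 picked index 0: u0 ∈ [0, 1/24)
j=1 picked index 1: u0 ∈ [-1/12, 1/12)
j=2 picked index 2: u0 ∈ [-1/24, 1/24)
j=3 picked index 3: u0 ∈ [-1/12, 1/6)
j=4 picked index 3: u0 ∈ [-5/24, 1/24)
j=5 picked index 5: u0 ∈ [0, 1/8)
j=6 picked index 6: u0 ∈ [0, 1/24)
j=7 picked index 7: u0 ∈ [-1/12, 1/8)
intersection: [0, 1/24)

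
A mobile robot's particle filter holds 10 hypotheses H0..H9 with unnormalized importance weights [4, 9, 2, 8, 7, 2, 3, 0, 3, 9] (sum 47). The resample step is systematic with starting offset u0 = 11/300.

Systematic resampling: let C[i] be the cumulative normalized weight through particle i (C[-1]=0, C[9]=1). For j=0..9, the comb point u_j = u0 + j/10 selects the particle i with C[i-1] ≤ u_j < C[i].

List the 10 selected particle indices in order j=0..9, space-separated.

0 1 1 3 3 4 4 6 9 9

C = [4/47, 13/47, 15/47, 23/47, 30/47, 32/47, 35/47, 35/47, 38/47, 1]
j=0: u_0=11/300 ∈ [0, 4/47) → index 0
j=1: u_1=41/300 ∈ [4/47, 13/47) → index 1
j=2: u_2=71/300 ∈ [4/47, 13/47) → index 1
j=3: u_3=101/300 ∈ [15/47, 23/47) → index 3
j=4: u_4=131/300 ∈ [15/47, 23/47) → index 3
j=5: u_5=161/300 ∈ [23/47, 30/47) → index 4
j=6: u_6=191/300 ∈ [23/47, 30/47) → index 4
j=7: u_7=221/300 ∈ [32/47, 35/47) → index 6
j=8: u_8=251/300 ∈ [38/47, 1) → index 9
j=9: u_9=281/300 ∈ [38/47, 1) → index 9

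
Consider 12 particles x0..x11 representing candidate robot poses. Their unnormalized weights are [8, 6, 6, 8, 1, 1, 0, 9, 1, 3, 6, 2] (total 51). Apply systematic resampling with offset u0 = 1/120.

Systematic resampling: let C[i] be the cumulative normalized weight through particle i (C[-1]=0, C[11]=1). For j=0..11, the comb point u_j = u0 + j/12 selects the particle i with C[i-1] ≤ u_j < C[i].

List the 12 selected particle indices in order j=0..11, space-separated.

C = [8/51, 14/51, 20/51, 28/51, 29/51, 10/17, 10/17, 13/17, 40/51, 43/51, 49/51, 1]
j=0: u_0=1/120 ∈ [0, 8/51) → index 0
j=1: u_1=11/120 ∈ [0, 8/51) → index 0
j=2: u_2=7/40 ∈ [8/51, 14/51) → index 1
j=3: u_3=31/120 ∈ [8/51, 14/51) → index 1
j=4: u_4=41/120 ∈ [14/51, 20/51) → index 2
j=5: u_5=17/40 ∈ [20/51, 28/51) → index 3
j=6: u_6=61/120 ∈ [20/51, 28/51) → index 3
j=7: u_7=71/120 ∈ [10/17, 13/17) → index 7
j=8: u_8=27/40 ∈ [10/17, 13/17) → index 7
j=9: u_9=91/120 ∈ [10/17, 13/17) → index 7
j=10: u_10=101/120 ∈ [40/51, 43/51) → index 9
j=11: u_11=37/40 ∈ [43/51, 49/51) → index 10

0 0 1 1 2 3 3 7 7 7 9 10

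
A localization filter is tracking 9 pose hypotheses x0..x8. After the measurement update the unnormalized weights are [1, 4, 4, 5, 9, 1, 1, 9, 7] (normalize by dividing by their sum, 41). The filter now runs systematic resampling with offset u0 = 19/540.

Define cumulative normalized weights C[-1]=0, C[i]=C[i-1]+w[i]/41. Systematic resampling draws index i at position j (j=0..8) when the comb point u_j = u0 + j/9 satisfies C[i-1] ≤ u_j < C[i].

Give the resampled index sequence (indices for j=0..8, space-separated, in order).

C = [1/41, 5/41, 9/41, 14/41, 23/41, 24/41, 25/41, 34/41, 1]
j=0: u_0=19/540 ∈ [1/41, 5/41) → index 1
j=1: u_1=79/540 ∈ [5/41, 9/41) → index 2
j=2: u_2=139/540 ∈ [9/41, 14/41) → index 3
j=3: u_3=199/540 ∈ [14/41, 23/41) → index 4
j=4: u_4=259/540 ∈ [14/41, 23/41) → index 4
j=5: u_5=319/540 ∈ [24/41, 25/41) → index 6
j=6: u_6=379/540 ∈ [25/41, 34/41) → index 7
j=7: u_7=439/540 ∈ [25/41, 34/41) → index 7
j=8: u_8=499/540 ∈ [34/41, 1) → index 8

1 2 3 4 4 6 7 7 8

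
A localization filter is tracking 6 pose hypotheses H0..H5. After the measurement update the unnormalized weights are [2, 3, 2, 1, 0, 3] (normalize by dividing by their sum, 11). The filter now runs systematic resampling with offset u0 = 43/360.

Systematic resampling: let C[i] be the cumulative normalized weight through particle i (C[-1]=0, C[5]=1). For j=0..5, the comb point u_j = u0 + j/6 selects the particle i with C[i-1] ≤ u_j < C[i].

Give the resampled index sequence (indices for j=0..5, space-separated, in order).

0 1 1 2 5 5

C = [2/11, 5/11, 7/11, 8/11, 8/11, 1]
j=0: u_0=43/360 ∈ [0, 2/11) → index 0
j=1: u_1=103/360 ∈ [2/11, 5/11) → index 1
j=2: u_2=163/360 ∈ [2/11, 5/11) → index 1
j=3: u_3=223/360 ∈ [5/11, 7/11) → index 2
j=4: u_4=283/360 ∈ [8/11, 1) → index 5
j=5: u_5=343/360 ∈ [8/11, 1) → index 5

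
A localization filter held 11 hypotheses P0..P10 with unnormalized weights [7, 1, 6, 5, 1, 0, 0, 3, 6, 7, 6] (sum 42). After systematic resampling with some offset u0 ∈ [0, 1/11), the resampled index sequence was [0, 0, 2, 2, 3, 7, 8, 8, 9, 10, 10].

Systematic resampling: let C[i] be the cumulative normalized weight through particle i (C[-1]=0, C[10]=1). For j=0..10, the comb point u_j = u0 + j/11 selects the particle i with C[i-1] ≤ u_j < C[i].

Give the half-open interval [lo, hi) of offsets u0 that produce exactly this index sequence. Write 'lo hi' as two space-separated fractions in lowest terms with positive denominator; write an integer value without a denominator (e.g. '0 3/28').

3/77 25/462

C = [1/6, 4/21, 1/3, 19/42, 10/21, 10/21, 10/21, 23/42, 29/42, 6/7, 1]
j=0 picked index 0: u0 ∈ [0, 1/6)
j=1 picked index 0: u0 ∈ [-1/11, 5/66)
j=2 picked index 2: u0 ∈ [2/231, 5/33)
j=3 picked index 2: u0 ∈ [-19/231, 2/33)
j=4 picked index 3: u0 ∈ [-1/33, 41/462)
j=5 picked index 7: u0 ∈ [5/231, 43/462)
j=6 picked index 8: u0 ∈ [1/462, 67/462)
j=7 picked index 8: u0 ∈ [-41/462, 25/462)
j=8 picked index 9: u0 ∈ [-17/462, 10/77)
j=9 picked index 10: u0 ∈ [3/77, 2/11)
j=10 picked index 10: u0 ∈ [-4/77, 1/11)
intersection: [3/77, 25/462)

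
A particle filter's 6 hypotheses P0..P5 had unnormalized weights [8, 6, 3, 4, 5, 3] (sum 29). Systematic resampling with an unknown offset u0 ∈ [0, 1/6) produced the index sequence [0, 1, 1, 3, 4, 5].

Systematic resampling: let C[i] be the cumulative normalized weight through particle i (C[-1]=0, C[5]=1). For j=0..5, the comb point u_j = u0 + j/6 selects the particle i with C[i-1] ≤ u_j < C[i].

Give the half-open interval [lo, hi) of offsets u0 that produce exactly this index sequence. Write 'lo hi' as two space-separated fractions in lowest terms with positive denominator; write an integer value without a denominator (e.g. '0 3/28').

C = [8/29, 14/29, 17/29, 21/29, 26/29, 1]
j=0 picked index 0: u0 ∈ [0, 8/29)
j=1 picked index 1: u0 ∈ [19/174, 55/174)
j=2 picked index 1: u0 ∈ [-5/87, 13/87)
j=3 picked index 3: u0 ∈ [5/58, 13/58)
j=4 picked index 4: u0 ∈ [5/87, 20/87)
j=5 picked index 5: u0 ∈ [11/174, 1/6)
intersection: [19/174, 13/87)

19/174 13/87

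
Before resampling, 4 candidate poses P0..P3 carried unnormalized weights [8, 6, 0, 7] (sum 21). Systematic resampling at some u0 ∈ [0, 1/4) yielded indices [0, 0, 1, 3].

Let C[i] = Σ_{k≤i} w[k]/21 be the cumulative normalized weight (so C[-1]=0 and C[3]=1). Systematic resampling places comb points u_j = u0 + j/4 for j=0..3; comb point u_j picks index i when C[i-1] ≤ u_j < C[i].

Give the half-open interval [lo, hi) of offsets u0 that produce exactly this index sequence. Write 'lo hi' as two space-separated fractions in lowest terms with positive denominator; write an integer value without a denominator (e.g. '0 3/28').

C = [8/21, 2/3, 2/3, 1]
j=0 picked index 0: u0 ∈ [0, 8/21)
j=1 picked index 0: u0 ∈ [-1/4, 11/84)
j=2 picked index 1: u0 ∈ [-5/42, 1/6)
j=3 picked index 3: u0 ∈ [-1/12, 1/4)
intersection: [0, 11/84)

0 11/84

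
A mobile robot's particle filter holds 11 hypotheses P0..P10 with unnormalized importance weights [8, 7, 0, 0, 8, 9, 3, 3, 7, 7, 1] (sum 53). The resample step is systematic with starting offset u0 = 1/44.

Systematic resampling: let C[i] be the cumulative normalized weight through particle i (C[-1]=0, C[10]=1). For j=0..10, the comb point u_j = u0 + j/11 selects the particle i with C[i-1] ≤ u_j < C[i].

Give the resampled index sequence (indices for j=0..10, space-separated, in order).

C = [8/53, 15/53, 15/53, 15/53, 23/53, 32/53, 35/53, 38/53, 45/53, 52/53, 1]
j=0: u_0=1/44 ∈ [0, 8/53) → index 0
j=1: u_1=5/44 ∈ [0, 8/53) → index 0
j=2: u_2=9/44 ∈ [8/53, 15/53) → index 1
j=3: u_3=13/44 ∈ [15/53, 23/53) → index 4
j=4: u_4=17/44 ∈ [15/53, 23/53) → index 4
j=5: u_5=21/44 ∈ [23/53, 32/53) → index 5
j=6: u_6=25/44 ∈ [23/53, 32/53) → index 5
j=7: u_7=29/44 ∈ [32/53, 35/53) → index 6
j=8: u_8=3/4 ∈ [38/53, 45/53) → index 8
j=9: u_9=37/44 ∈ [38/53, 45/53) → index 8
j=10: u_10=41/44 ∈ [45/53, 52/53) → index 9

0 0 1 4 4 5 5 6 8 8 9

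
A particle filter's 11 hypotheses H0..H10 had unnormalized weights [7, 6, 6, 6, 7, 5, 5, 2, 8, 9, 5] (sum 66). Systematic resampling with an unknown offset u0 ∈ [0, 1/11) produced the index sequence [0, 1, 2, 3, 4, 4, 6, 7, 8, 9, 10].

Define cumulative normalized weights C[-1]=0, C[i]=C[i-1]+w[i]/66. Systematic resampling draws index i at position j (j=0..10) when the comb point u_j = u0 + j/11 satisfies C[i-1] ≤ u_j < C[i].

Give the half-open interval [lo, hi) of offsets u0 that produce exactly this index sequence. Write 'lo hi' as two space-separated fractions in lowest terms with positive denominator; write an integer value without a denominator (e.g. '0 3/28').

C = [7/66, 13/66, 19/66, 25/66, 16/33, 37/66, 7/11, 2/3, 26/33, 61/66, 1]
j=0 picked index 0: u0 ∈ [0, 7/66)
j=1 picked index 1: u0 ∈ [1/66, 7/66)
j=2 picked index 2: u0 ∈ [1/66, 7/66)
j=3 picked index 3: u0 ∈ [1/66, 7/66)
j=4 picked index 4: u0 ∈ [1/66, 4/33)
j=5 picked index 4: u0 ∈ [-5/66, 1/33)
j=6 picked index 6: u0 ∈ [1/66, 1/11)
j=7 picked index 7: u0 ∈ [0, 1/33)
j=8 picked index 8: u0 ∈ [-2/33, 2/33)
j=9 picked index 9: u0 ∈ [-1/33, 7/66)
j=10 picked index 10: u0 ∈ [1/66, 1/11)
intersection: [1/66, 1/33)

1/66 1/33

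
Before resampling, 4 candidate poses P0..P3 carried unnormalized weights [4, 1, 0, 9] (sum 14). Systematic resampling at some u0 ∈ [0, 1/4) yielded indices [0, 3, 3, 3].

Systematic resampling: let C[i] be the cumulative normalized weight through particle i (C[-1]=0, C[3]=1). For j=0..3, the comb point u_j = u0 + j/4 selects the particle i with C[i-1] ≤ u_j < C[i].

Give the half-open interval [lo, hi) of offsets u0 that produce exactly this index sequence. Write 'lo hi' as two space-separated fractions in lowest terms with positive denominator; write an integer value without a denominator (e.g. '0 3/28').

C = [2/7, 5/14, 5/14, 1]
j=0 picked index 0: u0 ∈ [0, 2/7)
j=1 picked index 3: u0 ∈ [3/28, 3/4)
j=2 picked index 3: u0 ∈ [-1/7, 1/2)
j=3 picked index 3: u0 ∈ [-11/28, 1/4)
intersection: [3/28, 1/4)

3/28 1/4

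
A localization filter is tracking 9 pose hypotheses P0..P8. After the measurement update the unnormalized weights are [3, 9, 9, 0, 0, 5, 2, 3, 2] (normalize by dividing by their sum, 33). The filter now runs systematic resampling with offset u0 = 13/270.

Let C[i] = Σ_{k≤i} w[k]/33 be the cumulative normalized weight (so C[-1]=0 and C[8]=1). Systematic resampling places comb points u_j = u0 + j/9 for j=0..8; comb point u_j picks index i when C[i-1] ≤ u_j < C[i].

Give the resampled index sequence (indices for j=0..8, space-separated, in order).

C = [1/11, 4/11, 7/11, 7/11, 7/11, 26/33, 28/33, 31/33, 1]
j=0: u_0=13/270 ∈ [0, 1/11) → index 0
j=1: u_1=43/270 ∈ [1/11, 4/11) → index 1
j=2: u_2=73/270 ∈ [1/11, 4/11) → index 1
j=3: u_3=103/270 ∈ [4/11, 7/11) → index 2
j=4: u_4=133/270 ∈ [4/11, 7/11) → index 2
j=5: u_5=163/270 ∈ [4/11, 7/11) → index 2
j=6: u_6=193/270 ∈ [7/11, 26/33) → index 5
j=7: u_7=223/270 ∈ [26/33, 28/33) → index 6
j=8: u_8=253/270 ∈ [28/33, 31/33) → index 7

0 1 1 2 2 2 5 6 7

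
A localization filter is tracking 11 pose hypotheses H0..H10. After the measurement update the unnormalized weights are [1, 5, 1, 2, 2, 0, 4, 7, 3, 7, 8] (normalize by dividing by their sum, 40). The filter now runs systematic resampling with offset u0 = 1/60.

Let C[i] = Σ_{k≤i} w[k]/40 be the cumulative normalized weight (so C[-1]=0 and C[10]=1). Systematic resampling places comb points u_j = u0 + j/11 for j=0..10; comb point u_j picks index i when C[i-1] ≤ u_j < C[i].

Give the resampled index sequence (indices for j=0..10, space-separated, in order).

0 1 3 6 7 7 8 9 9 10 10

C = [1/40, 3/20, 7/40, 9/40, 11/40, 11/40, 3/8, 11/20, 5/8, 4/5, 1]
j=0: u_0=1/60 ∈ [0, 1/40) → index 0
j=1: u_1=71/660 ∈ [1/40, 3/20) → index 1
j=2: u_2=131/660 ∈ [7/40, 9/40) → index 3
j=3: u_3=191/660 ∈ [11/40, 3/8) → index 6
j=4: u_4=251/660 ∈ [3/8, 11/20) → index 7
j=5: u_5=311/660 ∈ [3/8, 11/20) → index 7
j=6: u_6=371/660 ∈ [11/20, 5/8) → index 8
j=7: u_7=431/660 ∈ [5/8, 4/5) → index 9
j=8: u_8=491/660 ∈ [5/8, 4/5) → index 9
j=9: u_9=551/660 ∈ [4/5, 1) → index 10
j=10: u_10=611/660 ∈ [4/5, 1) → index 10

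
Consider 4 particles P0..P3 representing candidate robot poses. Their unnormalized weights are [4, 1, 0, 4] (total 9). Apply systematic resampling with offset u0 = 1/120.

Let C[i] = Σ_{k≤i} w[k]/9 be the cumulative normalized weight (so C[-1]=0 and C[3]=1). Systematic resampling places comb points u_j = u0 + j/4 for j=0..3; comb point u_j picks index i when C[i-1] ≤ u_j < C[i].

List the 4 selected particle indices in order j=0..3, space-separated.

C = [4/9, 5/9, 5/9, 1]
j=0: u_0=1/120 ∈ [0, 4/9) → index 0
j=1: u_1=31/120 ∈ [0, 4/9) → index 0
j=2: u_2=61/120 ∈ [4/9, 5/9) → index 1
j=3: u_3=91/120 ∈ [5/9, 1) → index 3

0 0 1 3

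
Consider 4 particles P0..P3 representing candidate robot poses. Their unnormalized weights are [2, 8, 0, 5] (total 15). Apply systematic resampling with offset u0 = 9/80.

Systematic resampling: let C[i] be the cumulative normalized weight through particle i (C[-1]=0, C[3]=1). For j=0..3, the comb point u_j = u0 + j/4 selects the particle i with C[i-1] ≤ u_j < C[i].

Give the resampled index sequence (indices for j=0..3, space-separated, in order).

0 1 1 3

C = [2/15, 2/3, 2/3, 1]
j=0: u_0=9/80 ∈ [0, 2/15) → index 0
j=1: u_1=29/80 ∈ [2/15, 2/3) → index 1
j=2: u_2=49/80 ∈ [2/15, 2/3) → index 1
j=3: u_3=69/80 ∈ [2/3, 1) → index 3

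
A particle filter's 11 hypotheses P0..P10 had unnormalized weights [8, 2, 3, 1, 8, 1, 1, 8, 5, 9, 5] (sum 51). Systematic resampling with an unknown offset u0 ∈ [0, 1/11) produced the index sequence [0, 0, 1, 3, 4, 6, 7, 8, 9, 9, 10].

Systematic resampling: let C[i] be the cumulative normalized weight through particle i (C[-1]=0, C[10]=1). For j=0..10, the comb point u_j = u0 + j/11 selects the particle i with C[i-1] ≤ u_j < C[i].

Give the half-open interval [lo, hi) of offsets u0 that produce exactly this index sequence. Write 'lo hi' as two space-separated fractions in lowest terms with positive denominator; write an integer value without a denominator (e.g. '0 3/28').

0 1/561

C = [8/51, 10/51, 13/51, 14/51, 22/51, 23/51, 8/17, 32/51, 37/51, 46/51, 1]
j=0 picked index 0: u0 ∈ [0, 8/51)
j=1 picked index 0: u0 ∈ [-1/11, 37/561)
j=2 picked index 1: u0 ∈ [-14/561, 8/561)
j=3 picked index 3: u0 ∈ [-10/561, 1/561)
j=4 picked index 4: u0 ∈ [-50/561, 38/561)
j=5 picked index 6: u0 ∈ [-2/561, 3/187)
j=6 picked index 7: u0 ∈ [-14/187, 46/561)
j=7 picked index 8: u0 ∈ [-5/561, 50/561)
j=8 picked index 9: u0 ∈ [-1/561, 98/561)
j=9 picked index 9: u0 ∈ [-52/561, 47/561)
j=10 picked index 10: u0 ∈ [-4/561, 1/11)
intersection: [0, 1/561)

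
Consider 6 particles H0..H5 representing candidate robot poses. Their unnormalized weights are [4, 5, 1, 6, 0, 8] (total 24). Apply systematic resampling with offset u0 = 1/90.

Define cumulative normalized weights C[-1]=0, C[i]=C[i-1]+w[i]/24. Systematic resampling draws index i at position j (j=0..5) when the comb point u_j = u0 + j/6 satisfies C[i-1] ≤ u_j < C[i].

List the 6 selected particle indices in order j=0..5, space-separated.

C = [1/6, 3/8, 5/12, 2/3, 2/3, 1]
j=0: u_0=1/90 ∈ [0, 1/6) → index 0
j=1: u_1=8/45 ∈ [1/6, 3/8) → index 1
j=2: u_2=31/90 ∈ [1/6, 3/8) → index 1
j=3: u_3=23/45 ∈ [5/12, 2/3) → index 3
j=4: u_4=61/90 ∈ [2/3, 1) → index 5
j=5: u_5=38/45 ∈ [2/3, 1) → index 5

0 1 1 3 5 5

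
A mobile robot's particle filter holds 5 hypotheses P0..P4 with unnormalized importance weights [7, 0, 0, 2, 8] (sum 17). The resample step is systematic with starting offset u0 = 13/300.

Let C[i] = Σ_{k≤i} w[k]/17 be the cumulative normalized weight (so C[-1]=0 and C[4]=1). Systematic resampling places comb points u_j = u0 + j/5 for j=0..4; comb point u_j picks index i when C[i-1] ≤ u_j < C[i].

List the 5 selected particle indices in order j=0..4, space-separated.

0 0 3 4 4

C = [7/17, 7/17, 7/17, 9/17, 1]
j=0: u_0=13/300 ∈ [0, 7/17) → index 0
j=1: u_1=73/300 ∈ [0, 7/17) → index 0
j=2: u_2=133/300 ∈ [7/17, 9/17) → index 3
j=3: u_3=193/300 ∈ [9/17, 1) → index 4
j=4: u_4=253/300 ∈ [9/17, 1) → index 4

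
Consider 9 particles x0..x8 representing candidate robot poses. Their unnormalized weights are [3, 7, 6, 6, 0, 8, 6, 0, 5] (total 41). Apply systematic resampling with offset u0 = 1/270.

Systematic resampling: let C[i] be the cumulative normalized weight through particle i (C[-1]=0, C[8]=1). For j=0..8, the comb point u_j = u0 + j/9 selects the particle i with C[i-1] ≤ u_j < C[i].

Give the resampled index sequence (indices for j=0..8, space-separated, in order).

C = [3/41, 10/41, 16/41, 22/41, 22/41, 30/41, 36/41, 36/41, 1]
j=0: u_0=1/270 ∈ [0, 3/41) → index 0
j=1: u_1=31/270 ∈ [3/41, 10/41) → index 1
j=2: u_2=61/270 ∈ [3/41, 10/41) → index 1
j=3: u_3=91/270 ∈ [10/41, 16/41) → index 2
j=4: u_4=121/270 ∈ [16/41, 22/41) → index 3
j=5: u_5=151/270 ∈ [22/41, 30/41) → index 5
j=6: u_6=181/270 ∈ [22/41, 30/41) → index 5
j=7: u_7=211/270 ∈ [30/41, 36/41) → index 6
j=8: u_8=241/270 ∈ [36/41, 1) → index 8

0 1 1 2 3 5 5 6 8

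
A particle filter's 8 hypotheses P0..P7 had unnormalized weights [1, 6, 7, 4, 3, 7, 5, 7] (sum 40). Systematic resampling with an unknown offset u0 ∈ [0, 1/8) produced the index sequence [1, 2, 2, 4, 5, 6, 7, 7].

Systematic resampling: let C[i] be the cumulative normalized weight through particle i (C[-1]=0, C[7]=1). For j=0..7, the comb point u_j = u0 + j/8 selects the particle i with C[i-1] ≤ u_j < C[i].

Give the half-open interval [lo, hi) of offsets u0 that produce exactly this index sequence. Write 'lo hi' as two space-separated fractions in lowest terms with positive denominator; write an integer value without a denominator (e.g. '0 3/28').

C = [1/40, 7/40, 7/20, 9/20, 21/40, 7/10, 33/40, 1]
j=0 picked index 1: u0 ∈ [1/40, 7/40)
j=1 picked index 2: u0 ∈ [1/20, 9/40)
j=2 picked index 2: u0 ∈ [-3/40, 1/10)
j=3 picked index 4: u0 ∈ [3/40, 3/20)
j=4 picked index 5: u0 ∈ [1/40, 1/5)
j=5 picked index 6: u0 ∈ [3/40, 1/5)
j=6 picked index 7: u0 ∈ [3/40, 1/4)
j=7 picked index 7: u0 ∈ [-1/20, 1/8)
intersection: [3/40, 1/10)

3/40 1/10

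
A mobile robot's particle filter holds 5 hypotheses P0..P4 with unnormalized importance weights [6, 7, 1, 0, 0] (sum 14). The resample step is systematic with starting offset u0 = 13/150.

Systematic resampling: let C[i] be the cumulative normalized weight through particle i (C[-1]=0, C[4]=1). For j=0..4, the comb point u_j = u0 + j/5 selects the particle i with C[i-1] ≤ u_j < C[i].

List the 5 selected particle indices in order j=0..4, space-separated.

0 0 1 1 1

C = [3/7, 13/14, 1, 1, 1]
j=0: u_0=13/150 ∈ [0, 3/7) → index 0
j=1: u_1=43/150 ∈ [0, 3/7) → index 0
j=2: u_2=73/150 ∈ [3/7, 13/14) → index 1
j=3: u_3=103/150 ∈ [3/7, 13/14) → index 1
j=4: u_4=133/150 ∈ [3/7, 13/14) → index 1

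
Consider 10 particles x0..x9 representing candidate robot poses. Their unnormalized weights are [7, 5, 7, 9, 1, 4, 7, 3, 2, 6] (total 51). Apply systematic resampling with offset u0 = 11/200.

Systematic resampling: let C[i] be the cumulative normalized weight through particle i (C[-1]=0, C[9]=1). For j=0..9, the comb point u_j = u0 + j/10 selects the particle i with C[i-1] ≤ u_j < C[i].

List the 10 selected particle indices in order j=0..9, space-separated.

0 1 2 2 3 4 6 6 8 9

C = [7/51, 4/17, 19/51, 28/51, 29/51, 11/17, 40/51, 43/51, 15/17, 1]
j=0: u_0=11/200 ∈ [0, 7/51) → index 0
j=1: u_1=31/200 ∈ [7/51, 4/17) → index 1
j=2: u_2=51/200 ∈ [4/17, 19/51) → index 2
j=3: u_3=71/200 ∈ [4/17, 19/51) → index 2
j=4: u_4=91/200 ∈ [19/51, 28/51) → index 3
j=5: u_5=111/200 ∈ [28/51, 29/51) → index 4
j=6: u_6=131/200 ∈ [11/17, 40/51) → index 6
j=7: u_7=151/200 ∈ [11/17, 40/51) → index 6
j=8: u_8=171/200 ∈ [43/51, 15/17) → index 8
j=9: u_9=191/200 ∈ [15/17, 1) → index 9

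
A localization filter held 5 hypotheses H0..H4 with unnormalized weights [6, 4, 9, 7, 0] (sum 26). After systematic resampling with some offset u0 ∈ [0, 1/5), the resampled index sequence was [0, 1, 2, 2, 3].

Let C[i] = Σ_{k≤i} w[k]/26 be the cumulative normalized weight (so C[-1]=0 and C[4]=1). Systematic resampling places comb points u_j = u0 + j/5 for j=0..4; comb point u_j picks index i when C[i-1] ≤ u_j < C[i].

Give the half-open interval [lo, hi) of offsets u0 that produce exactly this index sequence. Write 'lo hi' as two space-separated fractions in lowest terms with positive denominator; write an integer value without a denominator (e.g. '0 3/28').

2/65 17/130

C = [3/13, 5/13, 19/26, 1, 1]
j=0 picked index 0: u0 ∈ [0, 3/13)
j=1 picked index 1: u0 ∈ [2/65, 12/65)
j=2 picked index 2: u0 ∈ [-1/65, 43/130)
j=3 picked index 2: u0 ∈ [-14/65, 17/130)
j=4 picked index 3: u0 ∈ [-9/130, 1/5)
intersection: [2/65, 17/130)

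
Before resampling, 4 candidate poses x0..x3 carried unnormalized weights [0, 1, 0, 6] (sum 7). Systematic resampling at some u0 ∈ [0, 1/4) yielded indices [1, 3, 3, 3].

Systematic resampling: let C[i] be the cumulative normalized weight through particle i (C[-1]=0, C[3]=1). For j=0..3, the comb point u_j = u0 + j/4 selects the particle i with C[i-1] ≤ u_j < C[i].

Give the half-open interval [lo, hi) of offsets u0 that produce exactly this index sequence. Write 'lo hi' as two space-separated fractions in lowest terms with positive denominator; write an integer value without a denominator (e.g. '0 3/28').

C = [0, 1/7, 1/7, 1]
j=0 picked index 1: u0 ∈ [0, 1/7)
j=1 picked index 3: u0 ∈ [-3/28, 3/4)
j=2 picked index 3: u0 ∈ [-5/14, 1/2)
j=3 picked index 3: u0 ∈ [-17/28, 1/4)
intersection: [0, 1/7)

0 1/7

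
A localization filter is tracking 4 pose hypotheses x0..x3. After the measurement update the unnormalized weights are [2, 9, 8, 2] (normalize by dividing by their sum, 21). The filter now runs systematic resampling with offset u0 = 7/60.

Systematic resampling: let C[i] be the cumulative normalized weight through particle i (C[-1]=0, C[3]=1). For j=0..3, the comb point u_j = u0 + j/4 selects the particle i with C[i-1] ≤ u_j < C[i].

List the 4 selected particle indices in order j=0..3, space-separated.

C = [2/21, 11/21, 19/21, 1]
j=0: u_0=7/60 ∈ [2/21, 11/21) → index 1
j=1: u_1=11/30 ∈ [2/21, 11/21) → index 1
j=2: u_2=37/60 ∈ [11/21, 19/21) → index 2
j=3: u_3=13/15 ∈ [11/21, 19/21) → index 2

1 1 2 2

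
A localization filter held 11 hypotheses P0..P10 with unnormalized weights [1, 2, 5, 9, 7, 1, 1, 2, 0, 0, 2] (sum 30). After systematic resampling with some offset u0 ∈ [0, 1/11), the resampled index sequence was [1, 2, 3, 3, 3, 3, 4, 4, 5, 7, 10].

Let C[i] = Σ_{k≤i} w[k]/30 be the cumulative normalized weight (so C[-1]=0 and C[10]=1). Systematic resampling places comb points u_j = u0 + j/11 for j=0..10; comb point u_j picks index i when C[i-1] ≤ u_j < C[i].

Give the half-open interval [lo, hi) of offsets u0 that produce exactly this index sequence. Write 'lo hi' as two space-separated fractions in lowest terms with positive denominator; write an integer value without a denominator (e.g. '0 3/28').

C = [1/30, 1/10, 4/15, 17/30, 4/5, 5/6, 13/15, 14/15, 14/15, 14/15, 1]
j=0 picked index 1: u0 ∈ [1/30, 1/10)
j=1 picked index 2: u0 ∈ [1/110, 29/165)
j=2 picked index 3: u0 ∈ [14/165, 127/330)
j=3 picked index 3: u0 ∈ [-1/165, 97/330)
j=4 picked index 3: u0 ∈ [-16/165, 67/330)
j=5 picked index 3: u0 ∈ [-31/165, 37/330)
j=6 picked index 4: u0 ∈ [7/330, 14/55)
j=7 picked index 4: u0 ∈ [-23/330, 9/55)
j=8 picked index 5: u0 ∈ [4/55, 7/66)
j=9 picked index 7: u0 ∈ [8/165, 19/165)
j=10 picked index 10: u0 ∈ [4/165, 1/11)
intersection: [14/165, 1/11)

14/165 1/11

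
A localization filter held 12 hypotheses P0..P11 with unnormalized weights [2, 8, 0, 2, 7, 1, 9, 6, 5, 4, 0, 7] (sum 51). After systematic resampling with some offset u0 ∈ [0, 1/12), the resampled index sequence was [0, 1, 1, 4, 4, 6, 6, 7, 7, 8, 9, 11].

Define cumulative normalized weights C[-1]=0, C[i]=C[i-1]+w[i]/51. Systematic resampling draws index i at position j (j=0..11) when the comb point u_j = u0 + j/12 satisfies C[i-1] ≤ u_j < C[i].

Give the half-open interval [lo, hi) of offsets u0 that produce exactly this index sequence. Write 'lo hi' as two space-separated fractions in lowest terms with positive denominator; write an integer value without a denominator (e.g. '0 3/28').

C = [2/51, 10/51, 10/51, 4/17, 19/51, 20/51, 29/51, 35/51, 40/51, 44/51, 44/51, 1]
j=0 picked index 0: u0 ∈ [0, 2/51)
j=1 picked index 1: u0 ∈ [-3/68, 23/204)
j=2 picked index 1: u0 ∈ [-13/102, 1/34)
j=3 picked index 4: u0 ∈ [-1/68, 25/204)
j=4 picked index 4: u0 ∈ [-5/51, 2/51)
j=5 picked index 6: u0 ∈ [-5/204, 31/204)
j=6 picked index 6: u0 ∈ [-11/102, 7/102)
j=7 picked index 7: u0 ∈ [-1/68, 7/68)
j=8 picked index 7: u0 ∈ [-5/51, 1/51)
j=9 picked index 8: u0 ∈ [-13/204, 7/204)
j=10 picked index 9: u0 ∈ [-5/102, 1/34)
j=11 picked index 11: u0 ∈ [-11/204, 1/12)
intersection: [0, 1/51)

0 1/51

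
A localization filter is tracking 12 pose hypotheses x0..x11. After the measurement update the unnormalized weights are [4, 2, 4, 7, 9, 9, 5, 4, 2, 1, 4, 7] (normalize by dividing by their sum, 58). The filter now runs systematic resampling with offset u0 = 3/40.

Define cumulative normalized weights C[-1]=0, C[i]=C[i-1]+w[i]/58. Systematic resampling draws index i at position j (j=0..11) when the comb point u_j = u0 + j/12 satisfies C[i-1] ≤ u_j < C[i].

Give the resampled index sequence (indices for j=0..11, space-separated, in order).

C = [2/29, 3/29, 5/29, 17/58, 13/29, 35/58, 20/29, 22/29, 23/29, 47/58, 51/58, 1]
j=0: u_0=3/40 ∈ [2/29, 3/29) → index 1
j=1: u_1=19/120 ∈ [3/29, 5/29) → index 2
j=2: u_2=29/120 ∈ [5/29, 17/58) → index 3
j=3: u_3=13/40 ∈ [17/58, 13/29) → index 4
j=4: u_4=49/120 ∈ [17/58, 13/29) → index 4
j=5: u_5=59/120 ∈ [13/29, 35/58) → index 5
j=6: u_6=23/40 ∈ [13/29, 35/58) → index 5
j=7: u_7=79/120 ∈ [35/58, 20/29) → index 6
j=8: u_8=89/120 ∈ [20/29, 22/29) → index 7
j=9: u_9=33/40 ∈ [47/58, 51/58) → index 10
j=10: u_10=109/120 ∈ [51/58, 1) → index 11
j=11: u_11=119/120 ∈ [51/58, 1) → index 11

1 2 3 4 4 5 5 6 7 10 11 11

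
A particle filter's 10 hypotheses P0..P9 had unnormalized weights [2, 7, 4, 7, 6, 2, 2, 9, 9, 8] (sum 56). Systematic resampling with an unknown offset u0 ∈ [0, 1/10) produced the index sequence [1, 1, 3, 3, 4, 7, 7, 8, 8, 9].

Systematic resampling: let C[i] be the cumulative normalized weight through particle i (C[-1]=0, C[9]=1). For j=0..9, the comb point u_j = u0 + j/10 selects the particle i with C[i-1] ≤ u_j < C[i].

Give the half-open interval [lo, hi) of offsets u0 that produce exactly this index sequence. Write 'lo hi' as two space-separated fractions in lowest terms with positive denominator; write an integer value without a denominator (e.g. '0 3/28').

1/28 2/35

C = [1/28, 9/56, 13/56, 5/14, 13/28, 1/2, 15/28, 39/56, 6/7, 1]
j=0 picked index 1: u0 ∈ [1/28, 9/56)
j=1 picked index 1: u0 ∈ [-9/140, 17/280)
j=2 picked index 3: u0 ∈ [9/280, 11/70)
j=3 picked index 3: u0 ∈ [-19/280, 2/35)
j=4 picked index 4: u0 ∈ [-3/70, 9/140)
j=5 picked index 7: u0 ∈ [1/28, 11/56)
j=6 picked index 7: u0 ∈ [-9/140, 27/280)
j=7 picked index 8: u0 ∈ [-1/280, 11/70)
j=8 picked index 8: u0 ∈ [-29/280, 2/35)
j=9 picked index 9: u0 ∈ [-3/70, 1/10)
intersection: [1/28, 2/35)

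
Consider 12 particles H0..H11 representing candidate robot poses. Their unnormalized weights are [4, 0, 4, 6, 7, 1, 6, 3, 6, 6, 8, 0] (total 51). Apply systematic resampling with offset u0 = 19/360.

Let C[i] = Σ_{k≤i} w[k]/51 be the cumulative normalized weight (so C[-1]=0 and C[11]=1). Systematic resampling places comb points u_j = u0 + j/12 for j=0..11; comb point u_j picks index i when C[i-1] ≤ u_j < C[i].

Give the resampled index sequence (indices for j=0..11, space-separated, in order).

C = [4/51, 4/51, 8/51, 14/51, 7/17, 22/51, 28/51, 31/51, 37/51, 43/51, 1, 1]
j=0: u_0=19/360 ∈ [0, 4/51) → index 0
j=1: u_1=49/360 ∈ [4/51, 8/51) → index 2
j=2: u_2=79/360 ∈ [8/51, 14/51) → index 3
j=3: u_3=109/360 ∈ [14/51, 7/17) → index 4
j=4: u_4=139/360 ∈ [14/51, 7/17) → index 4
j=5: u_5=169/360 ∈ [22/51, 28/51) → index 6
j=6: u_6=199/360 ∈ [28/51, 31/51) → index 7
j=7: u_7=229/360 ∈ [31/51, 37/51) → index 8
j=8: u_8=259/360 ∈ [31/51, 37/51) → index 8
j=9: u_9=289/360 ∈ [37/51, 43/51) → index 9
j=10: u_10=319/360 ∈ [43/51, 1) → index 10
j=11: u_11=349/360 ∈ [43/51, 1) → index 10

0 2 3 4 4 6 7 8 8 9 10 10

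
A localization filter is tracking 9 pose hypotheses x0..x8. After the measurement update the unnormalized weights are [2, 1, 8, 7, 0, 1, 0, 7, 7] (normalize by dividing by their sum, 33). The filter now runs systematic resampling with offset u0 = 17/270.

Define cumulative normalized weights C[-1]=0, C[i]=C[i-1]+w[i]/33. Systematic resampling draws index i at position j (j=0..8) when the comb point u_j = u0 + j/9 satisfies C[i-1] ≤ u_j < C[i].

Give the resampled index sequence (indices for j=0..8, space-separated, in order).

C = [2/33, 1/11, 1/3, 6/11, 6/11, 19/33, 19/33, 26/33, 1]
j=0: u_0=17/270 ∈ [2/33, 1/11) → index 1
j=1: u_1=47/270 ∈ [1/11, 1/3) → index 2
j=2: u_2=77/270 ∈ [1/11, 1/3) → index 2
j=3: u_3=107/270 ∈ [1/3, 6/11) → index 3
j=4: u_4=137/270 ∈ [1/3, 6/11) → index 3
j=5: u_5=167/270 ∈ [19/33, 26/33) → index 7
j=6: u_6=197/270 ∈ [19/33, 26/33) → index 7
j=7: u_7=227/270 ∈ [26/33, 1) → index 8
j=8: u_8=257/270 ∈ [26/33, 1) → index 8

1 2 2 3 3 7 7 8 8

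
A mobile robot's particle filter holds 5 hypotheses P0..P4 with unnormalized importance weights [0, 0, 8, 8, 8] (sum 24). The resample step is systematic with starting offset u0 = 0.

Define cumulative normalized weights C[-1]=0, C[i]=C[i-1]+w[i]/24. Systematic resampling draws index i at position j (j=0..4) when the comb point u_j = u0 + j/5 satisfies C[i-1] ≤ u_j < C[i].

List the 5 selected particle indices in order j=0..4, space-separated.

2 2 3 3 4

C = [0, 0, 1/3, 2/3, 1]
j=0: u_0=0 ∈ [0, 1/3) → index 2
j=1: u_1=1/5 ∈ [0, 1/3) → index 2
j=2: u_2=2/5 ∈ [1/3, 2/3) → index 3
j=3: u_3=3/5 ∈ [1/3, 2/3) → index 3
j=4: u_4=4/5 ∈ [2/3, 1) → index 4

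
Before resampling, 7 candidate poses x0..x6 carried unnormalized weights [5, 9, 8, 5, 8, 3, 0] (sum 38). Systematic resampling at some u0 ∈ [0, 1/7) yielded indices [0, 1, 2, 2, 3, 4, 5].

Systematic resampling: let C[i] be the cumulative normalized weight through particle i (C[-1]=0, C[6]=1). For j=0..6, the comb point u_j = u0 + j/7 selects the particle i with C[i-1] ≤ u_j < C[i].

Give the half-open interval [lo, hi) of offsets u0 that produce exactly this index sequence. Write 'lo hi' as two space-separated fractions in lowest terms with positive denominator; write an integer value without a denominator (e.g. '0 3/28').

C = [5/38, 7/19, 11/19, 27/38, 35/38, 1, 1]
j=0 picked index 0: u0 ∈ [0, 5/38)
j=1 picked index 1: u0 ∈ [-3/266, 30/133)
j=2 picked index 2: u0 ∈ [11/133, 39/133)
j=3 picked index 2: u0 ∈ [-8/133, 20/133)
j=4 picked index 3: u0 ∈ [1/133, 37/266)
j=5 picked index 4: u0 ∈ [-1/266, 55/266)
j=6 picked index 5: u0 ∈ [17/266, 1/7)
intersection: [11/133, 5/38)

11/133 5/38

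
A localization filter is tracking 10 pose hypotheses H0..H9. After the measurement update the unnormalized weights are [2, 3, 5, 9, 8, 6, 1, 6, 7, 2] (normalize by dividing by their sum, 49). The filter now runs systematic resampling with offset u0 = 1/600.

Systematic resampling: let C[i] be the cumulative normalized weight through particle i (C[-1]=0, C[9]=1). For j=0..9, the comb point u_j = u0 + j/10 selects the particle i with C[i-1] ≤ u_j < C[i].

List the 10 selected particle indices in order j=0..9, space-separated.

C = [2/49, 5/49, 10/49, 19/49, 27/49, 33/49, 34/49, 40/49, 47/49, 1]
j=0: u_0=1/600 ∈ [0, 2/49) → index 0
j=1: u_1=61/600 ∈ [2/49, 5/49) → index 1
j=2: u_2=121/600 ∈ [5/49, 10/49) → index 2
j=3: u_3=181/600 ∈ [10/49, 19/49) → index 3
j=4: u_4=241/600 ∈ [19/49, 27/49) → index 4
j=5: u_5=301/600 ∈ [19/49, 27/49) → index 4
j=6: u_6=361/600 ∈ [27/49, 33/49) → index 5
j=7: u_7=421/600 ∈ [34/49, 40/49) → index 7
j=8: u_8=481/600 ∈ [34/49, 40/49) → index 7
j=9: u_9=541/600 ∈ [40/49, 47/49) → index 8

0 1 2 3 4 4 5 7 7 8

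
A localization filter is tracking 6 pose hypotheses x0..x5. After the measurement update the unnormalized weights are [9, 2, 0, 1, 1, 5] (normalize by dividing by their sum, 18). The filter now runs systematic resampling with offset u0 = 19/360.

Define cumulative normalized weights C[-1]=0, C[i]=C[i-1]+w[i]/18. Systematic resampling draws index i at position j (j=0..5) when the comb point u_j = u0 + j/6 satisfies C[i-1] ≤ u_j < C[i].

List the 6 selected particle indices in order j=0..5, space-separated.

0 0 0 1 4 5

C = [1/2, 11/18, 11/18, 2/3, 13/18, 1]
j=0: u_0=19/360 ∈ [0, 1/2) → index 0
j=1: u_1=79/360 ∈ [0, 1/2) → index 0
j=2: u_2=139/360 ∈ [0, 1/2) → index 0
j=3: u_3=199/360 ∈ [1/2, 11/18) → index 1
j=4: u_4=259/360 ∈ [2/3, 13/18) → index 4
j=5: u_5=319/360 ∈ [13/18, 1) → index 5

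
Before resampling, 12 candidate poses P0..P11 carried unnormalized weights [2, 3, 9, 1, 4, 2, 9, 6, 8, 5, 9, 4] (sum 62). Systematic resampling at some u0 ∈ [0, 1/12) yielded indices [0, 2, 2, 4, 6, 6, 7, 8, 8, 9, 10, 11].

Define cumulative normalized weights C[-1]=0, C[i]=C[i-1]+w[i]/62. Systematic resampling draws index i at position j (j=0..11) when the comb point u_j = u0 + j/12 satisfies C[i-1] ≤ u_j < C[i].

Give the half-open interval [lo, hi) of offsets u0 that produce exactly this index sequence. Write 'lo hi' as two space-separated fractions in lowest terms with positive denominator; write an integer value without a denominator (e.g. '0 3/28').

C = [1/31, 5/62, 7/31, 15/62, 19/62, 21/62, 15/31, 18/31, 22/31, 49/62, 29/31, 1]
j=0 picked index 0: u0 ∈ [0, 1/31)
j=1 picked index 2: u0 ∈ [-1/372, 53/372)
j=2 picked index 2: u0 ∈ [-8/93, 11/186)
j=3 picked index 4: u0 ∈ [-1/124, 7/124)
j=4 picked index 6: u0 ∈ [1/186, 14/93)
j=5 picked index 6: u0 ∈ [-29/372, 25/372)
j=6 picked index 7: u0 ∈ [-1/62, 5/62)
j=7 picked index 8: u0 ∈ [-1/372, 47/372)
j=8 picked index 8: u0 ∈ [-8/93, 4/93)
j=9 picked index 9: u0 ∈ [-5/124, 5/124)
j=10 picked index 10: u0 ∈ [-4/93, 19/186)
j=11 picked index 11: u0 ∈ [7/372, 1/12)
intersection: [7/372, 1/31)

7/372 1/31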